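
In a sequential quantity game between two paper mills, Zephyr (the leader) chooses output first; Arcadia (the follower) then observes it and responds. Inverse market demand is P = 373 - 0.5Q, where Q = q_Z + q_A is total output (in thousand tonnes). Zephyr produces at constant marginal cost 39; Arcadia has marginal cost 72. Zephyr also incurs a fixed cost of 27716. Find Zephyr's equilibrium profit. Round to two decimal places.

The follower Arcadia best-responds to any q_Z: π_A = (373 - 0.5Q)q_A - 72q_A.
∂π_A/∂q_A = 301 - (1/2)q_Z - q_A = 0 gives the reaction function q_A = (301 - (1/2)q_Z).
The leader anticipates this reaction. Substituting into P = 373 - 0.5Q gives P = 445/2 - (1/4)q_Z, so π_Z = (445/2 - (1/4)q_Z)q_Z - 39q_Z.
The leader's first-order condition 367/2 - (1/2)q_Z = 0 yields q_Z = 367.
Then q_A = (301 - (1/2)·367) = 235/2.
Price P = 373 - (1/2)·(969/2) = 523/4.
Zephyr's profit: (523/4 - 39)·367 - 27716 = 5956.2500.

5956.25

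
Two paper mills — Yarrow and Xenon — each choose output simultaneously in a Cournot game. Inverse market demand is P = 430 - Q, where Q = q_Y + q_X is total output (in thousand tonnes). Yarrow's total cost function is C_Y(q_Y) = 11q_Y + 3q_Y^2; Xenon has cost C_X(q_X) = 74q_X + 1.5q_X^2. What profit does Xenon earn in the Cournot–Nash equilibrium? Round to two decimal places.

Yarrow's profit: π_Y = (430 - Q)q_Y - (11q_Y + 3q_Y²). Setting ∂π_Y/∂q_Y = 0: 419 - 8q_Y - (q_X) = 0.
Xenon's first-order condition: 356 - 5q_X - (q_Y) = 0.
Rearranging gives the reaction functions q_Y = (419 - q_X)/8 and q_X = (356 - q_Y)/5.
Solving the pair: q_Y = 1739/39, q_X = 62.2821.
Price P = 430 - 106.8718 = 323.1282.
Xenon's profit: 323.1282·62.2821 - 74·62.2821 - (3/2)·62.2821² = 9697.6348.

9697.63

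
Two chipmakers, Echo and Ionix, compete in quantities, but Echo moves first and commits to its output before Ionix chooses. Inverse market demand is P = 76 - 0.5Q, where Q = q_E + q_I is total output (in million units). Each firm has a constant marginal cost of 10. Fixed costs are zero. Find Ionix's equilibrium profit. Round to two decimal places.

544.50

The follower Ionix best-responds to any q_E: π_I = (76 - 0.5Q)q_I - 10q_I.
∂π_I/∂q_I = 66 - (1/2)q_E - q_I = 0 gives the reaction function q_I = (66 - (1/2)q_E).
Echo substitutes q_I(q_E) into its own profit: π_E = q_E(76 - (1/2)q_E - (66 - (1/2)q_E)/2) - 10q_E = (43 - (1/4)q_E)q_E - 10q_E.
Leader FOC: 33 - (1/2)q_E = 0, so q_E = 66.
Then q_I = (66 - (1/2)·66) = 33.
Price P = 76 - (1/2)·99 = 53/2.
Ionix's profit: (53/2 - 10)·33 = 1089/2.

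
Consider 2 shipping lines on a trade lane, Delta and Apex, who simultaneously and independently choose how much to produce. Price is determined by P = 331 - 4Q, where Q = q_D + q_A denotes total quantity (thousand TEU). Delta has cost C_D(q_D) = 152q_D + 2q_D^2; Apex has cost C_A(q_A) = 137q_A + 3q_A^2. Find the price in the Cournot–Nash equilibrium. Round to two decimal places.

Delta's profit: π_D = (331 - 4Q)q_D - (152q_D + 2q_D²). Setting ∂π_D/∂q_D = 0: 179 - 12q_D - 4(q_A) = 0.
Apex's profit: π_A = (331 - 4Q)q_A - (137q_A + 3q_A²). Setting ∂π_A/∂q_A = 0: 194 - 14q_A - 4(q_D) = 0.
Rearranging gives the reaction functions q_D = (179 - 4q_A)/12 and q_A = (194 - 4q_D)/14.
Solving the pair: q_D = 865/76, q_A = 403/38.
Total output Q = 1671/76, so price P = 331 - 4·(1671/76) = 243.0526.

243.05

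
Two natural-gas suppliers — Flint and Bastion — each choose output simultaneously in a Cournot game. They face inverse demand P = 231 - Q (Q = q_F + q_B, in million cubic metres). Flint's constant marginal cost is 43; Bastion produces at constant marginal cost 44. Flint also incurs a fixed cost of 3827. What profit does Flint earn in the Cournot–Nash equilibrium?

142

Flint's profit: π_F = (231 - Q)q_F - (43q_F). Setting ∂π_F/∂q_F = 0: 188 - 2q_F - (q_B) = 0.
Bastion's first-order condition: 187 - 2q_B - (q_F) = 0.
Best responses: q_F = (188 - q_B)/2, q_B = (187 - q_F)/2.
Solving the pair: q_F = 63, q_B = 62.
Price P = 231 - 125 = 106.
Flint's profit: (106 - 43)·63 - 3827 = 142.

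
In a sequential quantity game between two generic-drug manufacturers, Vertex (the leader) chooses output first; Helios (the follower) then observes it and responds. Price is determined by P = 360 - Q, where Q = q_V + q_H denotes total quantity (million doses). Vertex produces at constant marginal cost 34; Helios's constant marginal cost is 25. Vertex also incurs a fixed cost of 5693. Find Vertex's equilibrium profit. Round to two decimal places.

6868.13

The follower Helios best-responds to any q_V: π_H = (360 - Q)q_H - 25q_H.
Setting the follower's marginal profit to zero, 335 - q_V - 2q_H = 0, i.e. q_H = (335 - q_V)/2.
The leader anticipates this reaction. Substituting into P = 360 - Q gives P = 385/2 - (1/2)q_V, so π_V = (385/2 - (1/2)q_V)q_V - 34q_V.
Maximising: ∂π_V/∂q_V = 317/2 - q_V = 0, giving q_V = 317/2.
Then q_H = (335 - 317/2)/2 = 353/4.
Price P = 360 - 987/4 = 453/4.
Vertex's profit: (453/4 - 34)·(317/2) - 5693 = 6868.1250.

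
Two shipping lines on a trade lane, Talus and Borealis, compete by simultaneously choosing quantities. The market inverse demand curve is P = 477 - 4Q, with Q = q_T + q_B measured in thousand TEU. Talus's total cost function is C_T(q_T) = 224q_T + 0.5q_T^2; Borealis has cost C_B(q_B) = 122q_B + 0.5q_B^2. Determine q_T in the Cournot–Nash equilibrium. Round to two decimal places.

13.18

Talus's profit: π_T = (477 - 4Q)q_T - (224q_T + (1/2)q_T²). Setting ∂π_T/∂q_T = 0: 253 - 9q_T - 4(q_B) = 0.
Borealis's profit: π_B = (477 - 4Q)q_B - (122q_B + (1/2)q_B²). Setting ∂π_B/∂q_B = 0: 355 - 9q_B - 4(q_T) = 0.
So q_T = (253 - 4q_B)/9 and q_B = (355 - 4q_T)/9.
Substituting one into the other gives q_T = 857/65 and q_B = 33.5846.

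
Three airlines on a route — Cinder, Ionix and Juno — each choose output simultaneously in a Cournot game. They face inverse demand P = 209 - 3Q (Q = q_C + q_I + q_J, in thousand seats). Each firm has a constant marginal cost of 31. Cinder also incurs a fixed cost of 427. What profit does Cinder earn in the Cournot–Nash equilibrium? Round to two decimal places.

233.08

Each firm earns π_i = (209 - 3Q)q_i - 31q_i.
Setting ∂π_i/∂q_i = 0 with rivals' quantities fixed: 178 - 6q_i - 3·Σ_{j≠i} q_j = 0.
With identical firms every q_j equals q_i, so Σ_{j≠i} q_j = 2q_i and 178 = 12q_i, giving q_i = 89/6.
Price P = 209 - 3·(89/2) = 151/2.
Cinder's profit: (151/2 - 31)·(89/6) - 427 = 233.0833.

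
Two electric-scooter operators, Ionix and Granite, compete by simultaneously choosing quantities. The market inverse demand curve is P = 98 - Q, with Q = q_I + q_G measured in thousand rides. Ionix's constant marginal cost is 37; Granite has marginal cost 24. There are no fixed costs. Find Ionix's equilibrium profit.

256

Ionix's profit: π_I = (98 - Q)q_I - (37q_I). Setting ∂π_I/∂q_I = 0: 61 - 2q_I - (q_G) = 0.
Granite's profit: π_G = (98 - Q)q_G - (24q_G). Setting ∂π_G/∂q_G = 0: 74 - 2q_G - (q_I) = 0.
So q_I = (61 - q_G)/2 and q_G = (74 - q_I)/2.
Solving the pair: q_I = 16, q_G = 29.
Price P = 98 - 45 = 53.
Ionix's profit: (53 - 37)·16 = 256.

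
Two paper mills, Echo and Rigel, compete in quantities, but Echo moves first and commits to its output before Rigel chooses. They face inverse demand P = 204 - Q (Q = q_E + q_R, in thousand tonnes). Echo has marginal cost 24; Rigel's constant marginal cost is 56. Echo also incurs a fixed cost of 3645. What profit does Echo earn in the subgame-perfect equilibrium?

Solve by backward induction. Given q_E, the follower Rigel maximises π_R = (204 - q_E - q_R)q_R - 56q_R.
Setting the follower's marginal profit to zero, 148 - q_E - 2q_R = 0, i.e. q_R = (148 - q_E)/2.
The leader anticipates this reaction. Substituting into P = 204 - Q gives P = 130 - (1/2)q_E, so π_E = (130 - (1/2)q_E)q_E - 24q_E.
Leader FOC: 106 - q_E = 0, so q_E = 106.
Then q_R = (148 - 106)/2 = 21.
Price P = 204 - 127 = 77.
Echo's profit: (77 - 24)·106 - 3645 = 1973.

1973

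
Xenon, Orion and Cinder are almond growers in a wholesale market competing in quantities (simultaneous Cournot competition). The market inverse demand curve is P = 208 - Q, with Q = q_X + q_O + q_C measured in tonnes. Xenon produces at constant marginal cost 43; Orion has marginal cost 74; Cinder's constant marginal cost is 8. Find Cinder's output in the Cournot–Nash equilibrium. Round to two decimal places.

75.25

Xenon's profit: π_X = (208 - Q)q_X - (43q_X). Setting ∂π_X/∂q_X = 0: 165 - 2q_X - (q_O + q_C) = 0.
Orion's profit: π_O = (208 - Q)q_O - (74q_O). Setting ∂π_O/∂q_O = 0: 134 - 2q_O - (q_X + q_C) = 0.
Cinder's first-order condition: 200 - 2q_C - (q_X + q_O) = 0.
Adding the 3 conditions: 499 − 2Q − 2Q = 0, i.e. Q = 499/4.
Back-substituting: q_X = (165 − 499/4) = 161/4, q_O = (134 − 499/4) = 37/4, q_C = (200 − 499/4) = 301/4.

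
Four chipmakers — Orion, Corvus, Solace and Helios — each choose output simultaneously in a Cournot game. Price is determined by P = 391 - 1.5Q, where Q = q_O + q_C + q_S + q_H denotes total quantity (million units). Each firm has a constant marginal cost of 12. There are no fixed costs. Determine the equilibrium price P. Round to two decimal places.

87.80

Each firm earns π_i = (391 - 1.5Q)q_i - 12q_i.
Setting ∂π_i/∂q_i = 0 with rivals' quantities fixed: 379 - 3q_i - (3/2)·Σ_{j≠i} q_j = 0.
With identical firms every q_j equals q_i, so Σ_{j≠i} q_j = 3q_i and 379 = (15/2)q_i, giving q_i = 758/15.
Total output Q = 202.1333, so price P = 391 - (3/2)·202.1333 = 439/5.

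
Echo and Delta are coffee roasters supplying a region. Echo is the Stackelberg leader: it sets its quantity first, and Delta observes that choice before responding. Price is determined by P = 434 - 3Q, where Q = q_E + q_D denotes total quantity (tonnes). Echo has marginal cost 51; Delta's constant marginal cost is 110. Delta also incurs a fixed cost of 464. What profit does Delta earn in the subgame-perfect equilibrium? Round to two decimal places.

420.08

Solve by backward induction. Given q_E, the follower Delta maximises π_D = (434 - 3q_E - 3q_D)q_D - 110q_D.
Setting the follower's marginal profit to zero, 324 - 3q_E - 6q_D = 0, i.e. q_D = (324 - 3q_E)/6.
The leader anticipates this reaction. Substituting into P = 434 - 3Q gives P = 272 - (3/2)q_E, so π_E = (272 - (3/2)q_E)q_E - 51q_E.
Leader FOC: 221 - 3q_E = 0, so q_E = 221/3.
Then q_D = (324 - 3·(221/3))/6 = 103/6.
Price P = 434 - 3·(545/6) = 323/2.
Delta's profit: (323/2 - 110)·(103/6) - 464 = 420.0833.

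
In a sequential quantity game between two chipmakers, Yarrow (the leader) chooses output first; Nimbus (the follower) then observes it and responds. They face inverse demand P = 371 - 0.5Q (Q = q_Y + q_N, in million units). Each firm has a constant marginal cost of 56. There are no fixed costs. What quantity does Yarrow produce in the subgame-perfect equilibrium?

Solve by backward induction. Given q_Y, the follower Nimbus maximises π_N = (371 - (1/2)q_Y - (1/2)q_N)q_N - 56q_N.
∂π_N/∂q_N = 315 - (1/2)q_Y - q_N = 0 gives the reaction function q_N = (315 - (1/2)q_Y).
The leader anticipates this reaction. Substituting into P = 371 - 0.5Q gives P = 427/2 - (1/4)q_Y, so π_Y = (427/2 - (1/4)q_Y)q_Y - 56q_Y.
Leader FOC: 315/2 - (1/2)q_Y = 0, so q_Y = 315.
Then q_N = (315 - (1/2)·315) = 315/2.

315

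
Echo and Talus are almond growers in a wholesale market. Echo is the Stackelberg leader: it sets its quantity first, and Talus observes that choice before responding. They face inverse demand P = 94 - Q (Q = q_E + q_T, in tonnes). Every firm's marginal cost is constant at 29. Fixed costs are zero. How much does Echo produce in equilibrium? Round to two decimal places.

The follower Talus best-responds to any q_E: π_T = (94 - Q)q_T - 29q_T.
∂π_T/∂q_T = 65 - q_E - 2q_T = 0 gives the reaction function q_T = (65 - q_E)/2.
The leader anticipates this reaction. Substituting into P = 94 - Q gives P = 123/2 - (1/2)q_E, so π_E = (123/2 - (1/2)q_E)q_E - 29q_E.
Leader FOC: 65/2 - q_E = 0, so q_E = 65/2.
Then q_T = (65 - 65/2)/2 = 65/4.

32.50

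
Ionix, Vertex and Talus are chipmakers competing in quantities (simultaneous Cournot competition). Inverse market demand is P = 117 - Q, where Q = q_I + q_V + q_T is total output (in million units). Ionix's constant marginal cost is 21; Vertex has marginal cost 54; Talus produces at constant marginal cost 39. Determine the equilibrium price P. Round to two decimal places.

Ionix's profit: π_I = (117 - Q)q_I - (21q_I). Setting ∂π_I/∂q_I = 0: 96 - 2q_I - (q_V + q_T) = 0.
Vertex's first-order condition: 63 - 2q_V - (q_I + q_T) = 0.
Talus's first-order condition: 78 - 2q_T - (q_I + q_V) = 0.
Adding the 3 conditions: 237 − 2Q − 2Q = 0, i.e. Q = 237/4.
Back-substituting: q_I = (96 − 237/4) = 147/4, q_V = (63 − 237/4) = 15/4, q_T = (78 − 237/4) = 75/4.
Total output Q = 237/4, so price P = 117 - 237/4 = 231/4.

57.75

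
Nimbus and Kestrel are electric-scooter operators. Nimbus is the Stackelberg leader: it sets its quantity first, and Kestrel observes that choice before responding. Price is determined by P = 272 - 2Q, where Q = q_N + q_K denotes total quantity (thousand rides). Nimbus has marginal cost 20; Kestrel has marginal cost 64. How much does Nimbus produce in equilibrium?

Solve by backward induction. Given q_N, the follower Kestrel maximises π_K = (272 - 2q_N - 2q_K)q_K - 64q_K.
∂π_K/∂q_K = 208 - 2q_N - 4q_K = 0 gives the reaction function q_K = (208 - 2q_N)/4.
The leader anticipates this reaction. Substituting into P = 272 - 2Q gives P = 168 - q_N, so π_N = (168 - q_N)q_N - 20q_N.
Maximising: ∂π_N/∂q_N = 148 - 2q_N = 0, giving q_N = 74.
Then q_K = (208 - 2·74)/4 = 15.

74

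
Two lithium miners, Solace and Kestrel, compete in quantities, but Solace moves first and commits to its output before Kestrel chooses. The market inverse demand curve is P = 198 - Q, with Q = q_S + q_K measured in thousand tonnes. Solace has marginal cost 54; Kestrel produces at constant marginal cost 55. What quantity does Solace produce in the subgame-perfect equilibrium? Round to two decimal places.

72.50

The follower Kestrel best-responds to any q_S: π_K = (198 - Q)q_K - 55q_K.
∂π_K/∂q_K = 143 - q_S - 2q_K = 0 gives the reaction function q_K = (143 - q_S)/2.
The leader anticipates this reaction. Substituting into P = 198 - Q gives P = 253/2 - (1/2)q_S, so π_S = (253/2 - (1/2)q_S)q_S - 54q_S.
Leader FOC: 145/2 - q_S = 0, so q_S = 145/2.
Then q_K = (143 - 145/2)/2 = 141/4.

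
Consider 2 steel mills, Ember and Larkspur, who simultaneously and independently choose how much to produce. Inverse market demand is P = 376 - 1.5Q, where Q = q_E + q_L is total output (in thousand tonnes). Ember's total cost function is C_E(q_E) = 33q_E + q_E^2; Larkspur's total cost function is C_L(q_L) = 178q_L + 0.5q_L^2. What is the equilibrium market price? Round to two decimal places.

244.97

Ember's profit: π_E = (376 - 1.5Q)q_E - (33q_E + q_E²). Setting ∂π_E/∂q_E = 0: 343 - 5q_E - (3/2)(q_L) = 0.
Larkspur's profit: π_L = (376 - 1.5Q)q_L - (178q_L + (1/2)q_L²). Setting ∂π_L/∂q_L = 0: 198 - 4q_L - (3/2)(q_E) = 0.
Rearranging gives the reaction functions q_E = (343 - (3/2)q_L)/5 and q_L = (198 - (3/2)q_E)/4.
Solving the pair: q_E = 60.5634, q_L = 1902/71.
Total output Q = 87.3521, so price P = 376 - (3/2)·87.3521 = 244.9718.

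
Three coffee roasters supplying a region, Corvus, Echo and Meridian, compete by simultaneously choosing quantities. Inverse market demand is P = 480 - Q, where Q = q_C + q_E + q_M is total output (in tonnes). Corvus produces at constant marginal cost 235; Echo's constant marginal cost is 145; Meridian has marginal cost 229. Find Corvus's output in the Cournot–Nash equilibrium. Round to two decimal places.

Corvus's profit: π_C = (480 - Q)q_C - (235q_C). Setting ∂π_C/∂q_C = 0: 245 - 2q_C - (q_E + q_M) = 0.
Echo's profit: π_E = (480 - Q)q_E - (145q_E). Setting ∂π_E/∂q_E = 0: 335 - 2q_E - (q_C + q_M) = 0.
Meridian's first-order condition: 251 - 2q_M - (q_C + q_E) = 0.
Adding the 3 conditions: 831 − 2Q − 2Q = 0, i.e. Q = 831/4.
Back-substituting: q_C = (245 − 831/4) = 149/4, q_E = (335 − 831/4) = 509/4, q_M = (251 − 831/4) = 173/4.

37.25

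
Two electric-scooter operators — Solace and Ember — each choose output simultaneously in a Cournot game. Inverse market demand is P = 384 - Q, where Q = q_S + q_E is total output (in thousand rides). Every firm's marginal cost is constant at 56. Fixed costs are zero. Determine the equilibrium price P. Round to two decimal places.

165.33

Each firm earns π_i = (384 - Q)q_i - 56q_i.
Setting ∂π_i/∂q_i = 0 with rivals' quantities fixed: 328 - 2q_i - q_j = 0.
By symmetry each firm produces the same amount; substituting q_j = q_i yields q_i = 328/3.
Total output Q = 656/3, so price P = 384 - 656/3 = 496/3.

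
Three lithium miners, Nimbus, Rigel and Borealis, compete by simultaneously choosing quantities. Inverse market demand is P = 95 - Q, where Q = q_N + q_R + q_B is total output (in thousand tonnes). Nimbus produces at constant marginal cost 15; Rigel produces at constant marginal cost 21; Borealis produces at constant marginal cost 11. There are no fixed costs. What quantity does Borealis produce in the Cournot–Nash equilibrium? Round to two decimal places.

Nimbus's profit: π_N = (95 - Q)q_N - (15q_N). Setting ∂π_N/∂q_N = 0: 80 - 2q_N - (q_R + q_B) = 0.
Rigel's profit: π_R = (95 - Q)q_R - (21q_R). Setting ∂π_R/∂q_R = 0: 74 - 2q_R - (q_N + q_B) = 0.
Borealis's profit: π_B = (95 - Q)q_B - (11q_B). Setting ∂π_B/∂q_B = 0: 84 - 2q_B - (q_N + q_R) = 0.
Adding the 3 first-order conditions: 238 − 4Q = 0, so Q = 119/2.
Back-substituting: q_N = (80 − 119/2) = 41/2, q_R = (74 − 119/2) = 29/2, q_B = (84 − 119/2) = 49/2.

24.50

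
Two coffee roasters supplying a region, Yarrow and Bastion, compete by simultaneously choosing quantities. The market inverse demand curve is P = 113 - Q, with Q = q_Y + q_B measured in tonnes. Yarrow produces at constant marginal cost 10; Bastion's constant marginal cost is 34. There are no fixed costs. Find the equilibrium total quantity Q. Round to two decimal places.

Yarrow's profit: π_Y = (113 - Q)q_Y - (10q_Y). Setting ∂π_Y/∂q_Y = 0: 103 - 2q_Y - (q_B) = 0.
Bastion's first-order condition: 79 - 2q_B - (q_Y) = 0.
Rearranging gives the reaction functions q_Y = (103 - q_B)/2 and q_B = (79 - q_Y)/2.
Solving the pair: q_Y = 127/3, q_B = 55/3.
Total output Q = 127/3 + 55/3 = 182/3.

60.67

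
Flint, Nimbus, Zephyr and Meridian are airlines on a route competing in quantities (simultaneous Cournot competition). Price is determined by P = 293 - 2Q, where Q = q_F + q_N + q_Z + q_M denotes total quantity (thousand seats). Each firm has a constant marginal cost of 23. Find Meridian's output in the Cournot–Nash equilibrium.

Each firm earns π_i = (293 - 2Q)q_i - 23q_i.
Setting ∂π_i/∂q_i = 0 with rivals' quantities fixed: 270 - 4q_i - 2·Σ_{j≠i} q_j = 0.
By symmetry each firm produces the same amount; substituting Σ_{j≠i} q_j = 3q_i yields q_i = 270/10 = 27.

27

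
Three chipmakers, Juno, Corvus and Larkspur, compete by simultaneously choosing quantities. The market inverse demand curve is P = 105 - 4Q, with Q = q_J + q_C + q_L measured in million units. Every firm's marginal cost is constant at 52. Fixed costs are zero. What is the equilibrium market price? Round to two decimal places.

A representative firm's profit is π_i = q_i(105 - 4Q) - 52q_i.
First-order condition (treating rivals' output as given): 53 - 8q_i - 4·Σ_{j≠i} q_j = 0.
By symmetry each firm produces the same amount; substituting Σ_{j≠i} q_j = 2q_i yields q_i = 53/16.
Total output Q = 159/16, so price P = 105 - 4·(159/16) = 261/4.

65.25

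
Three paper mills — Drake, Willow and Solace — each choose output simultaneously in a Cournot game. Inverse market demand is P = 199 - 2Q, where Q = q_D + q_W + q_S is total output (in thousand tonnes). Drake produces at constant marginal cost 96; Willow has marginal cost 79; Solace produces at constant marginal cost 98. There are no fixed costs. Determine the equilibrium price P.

118

Drake's profit: π_D = (199 - 2Q)q_D - (96q_D). Setting ∂π_D/∂q_D = 0: 103 - 4q_D - 2(q_W + q_S) = 0.
Willow's profit: π_W = (199 - 2Q)q_W - (79q_W). Setting ∂π_W/∂q_W = 0: 120 - 4q_W - 2(q_D + q_S) = 0.
Solace's first-order condition: 101 - 4q_S - 2(q_D + q_W) = 0.
Adding the 3 conditions: 324 − 4Q − 4Q = 0, i.e. Q = 81/2.
Back-substituting: q_D = (103 − 81)/2 = 11, q_W = (120 − 81)/2 = 39/2, q_S = (101 − 81)/2 = 10.
Total output Q = 81/2, so price P = 199 - 2·(81/2) = 118.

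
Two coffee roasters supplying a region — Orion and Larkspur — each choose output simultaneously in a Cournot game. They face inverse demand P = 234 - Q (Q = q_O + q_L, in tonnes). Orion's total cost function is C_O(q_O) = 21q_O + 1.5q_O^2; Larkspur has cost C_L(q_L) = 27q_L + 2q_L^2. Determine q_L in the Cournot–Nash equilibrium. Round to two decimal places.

Orion's profit: π_O = (234 - Q)q_O - (21q_O + (3/2)q_O²). Setting ∂π_O/∂q_O = 0: 213 - 5q_O - (q_L) = 0.
Larkspur's profit: π_L = (234 - Q)q_L - (27q_L + 2q_L²). Setting ∂π_L/∂q_L = 0: 207 - 6q_L - (q_O) = 0.
Rearranging gives the reaction functions q_O = (213 - q_L)/5 and q_L = (207 - q_O)/6.
Substituting one into the other gives q_O = 1071/29 and q_L = 822/29.

28.34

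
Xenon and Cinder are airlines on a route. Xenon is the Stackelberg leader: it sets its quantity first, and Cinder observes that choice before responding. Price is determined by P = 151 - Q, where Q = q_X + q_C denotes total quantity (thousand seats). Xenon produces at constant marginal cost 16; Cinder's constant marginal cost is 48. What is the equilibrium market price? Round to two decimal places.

57.75

The follower Cinder best-responds to any q_X: π_C = (151 - Q)q_C - 48q_C.
Setting the follower's marginal profit to zero, 103 - q_X - 2q_C = 0, i.e. q_C = (103 - q_X)/2.
Xenon substitutes q_C(q_X) into its own profit: π_X = q_X(151 - q_X - (103 - q_X)/2) - 16q_X = (199/2 - (1/2)q_X)q_X - 16q_X.
Maximising: ∂π_X/∂q_X = 167/2 - q_X = 0, giving q_X = 167/2.
Then q_C = (103 - 167/2)/2 = 39/4.
Total output Q = 373/4, so price P = 151 - 373/4 = 231/4.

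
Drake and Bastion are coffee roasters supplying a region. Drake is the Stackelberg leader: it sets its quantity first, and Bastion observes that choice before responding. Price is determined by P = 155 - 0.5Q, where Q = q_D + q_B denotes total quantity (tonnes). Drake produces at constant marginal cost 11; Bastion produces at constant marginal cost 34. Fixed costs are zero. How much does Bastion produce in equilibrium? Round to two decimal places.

The follower Bastion best-responds to any q_D: π_B = (155 - 0.5Q)q_B - 34q_B.
∂π_B/∂q_B = 121 - (1/2)q_D - q_B = 0 gives the reaction function q_B = (121 - (1/2)q_D).
Drake substitutes q_B(q_D) into its own profit: π_D = q_D(155 - (1/2)q_D - (121 - (1/2)q_D)/2) - 11q_D = (189/2 - (1/4)q_D)q_D - 11q_D.
The leader's first-order condition 167/2 - (1/2)q_D = 0 yields q_D = 167.
Then q_B = (121 - (1/2)·167) = 75/2.

37.50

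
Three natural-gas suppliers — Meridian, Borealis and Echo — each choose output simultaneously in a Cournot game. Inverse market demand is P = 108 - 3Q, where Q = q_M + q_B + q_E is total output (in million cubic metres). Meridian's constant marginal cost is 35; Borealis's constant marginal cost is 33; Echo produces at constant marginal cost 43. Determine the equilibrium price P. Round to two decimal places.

Meridian's profit: π_M = (108 - 3Q)q_M - (35q_M). Setting ∂π_M/∂q_M = 0: 73 - 6q_M - 3(q_B + q_E) = 0.
Borealis's profit: π_B = (108 - 3Q)q_B - (33q_B). Setting ∂π_B/∂q_B = 0: 75 - 6q_B - 3(q_M + q_E) = 0.
Echo's first-order condition: 65 - 6q_E - 3(q_M + q_B) = 0.
Adding the 3 first-order conditions: 213 − 12Q = 0, so Q = 71/4.
Back-substituting: q_M = (73 − 213/4)/3 = 79/12, q_B = (75 − 213/4)/3 = 29/4, q_E = (65 − 213/4)/3 = 47/12.
Total output Q = 71/4, so price P = 108 - 3·(71/4) = 219/4.

54.75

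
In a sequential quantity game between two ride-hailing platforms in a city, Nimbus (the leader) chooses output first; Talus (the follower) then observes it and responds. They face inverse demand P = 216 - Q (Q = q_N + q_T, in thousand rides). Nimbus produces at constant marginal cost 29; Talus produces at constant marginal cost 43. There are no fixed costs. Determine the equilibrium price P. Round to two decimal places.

79.25

Solve by backward induction. Given q_N, the follower Talus maximises π_T = (216 - q_N - q_T)q_T - 43q_T.
Follower FOC: 173 - q_N - 2q_T = 0, so q_T(q_N) = (173 - q_N)/2.
The leader anticipates this reaction. Substituting into P = 216 - Q gives P = 259/2 - (1/2)q_N, so π_N = (259/2 - (1/2)q_N)q_N - 29q_N.
The leader's first-order condition 201/2 - q_N = 0 yields q_N = 201/2.
Then q_T = (173 - 201/2)/2 = 145/4.
Total output Q = 547/4, so price P = 216 - 547/4 = 317/4.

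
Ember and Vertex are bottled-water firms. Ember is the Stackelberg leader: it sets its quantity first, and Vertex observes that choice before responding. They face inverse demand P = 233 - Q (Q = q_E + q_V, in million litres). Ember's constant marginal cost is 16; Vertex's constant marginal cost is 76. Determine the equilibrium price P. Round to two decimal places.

Solve by backward induction. Given q_E, the follower Vertex maximises π_V = (233 - q_E - q_V)q_V - 76q_V.
Setting the follower's marginal profit to zero, 157 - q_E - 2q_V = 0, i.e. q_V = (157 - q_E)/2.
The leader anticipates this reaction. Substituting into P = 233 - Q gives P = 309/2 - (1/2)q_E, so π_E = (309/2 - (1/2)q_E)q_E - 16q_E.
Maximising: ∂π_E/∂q_E = 277/2 - q_E = 0, giving q_E = 277/2.
Then q_V = (157 - 277/2)/2 = 37/4.
Total output Q = 591/4, so price P = 233 - 591/4 = 341/4.

85.25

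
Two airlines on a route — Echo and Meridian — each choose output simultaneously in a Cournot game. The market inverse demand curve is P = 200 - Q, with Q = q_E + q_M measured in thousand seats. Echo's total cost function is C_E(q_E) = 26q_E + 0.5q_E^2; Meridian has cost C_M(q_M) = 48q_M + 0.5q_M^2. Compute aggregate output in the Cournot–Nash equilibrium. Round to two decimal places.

81.50

Echo's profit: π_E = (200 - Q)q_E - (26q_E + (1/2)q_E²). Setting ∂π_E/∂q_E = 0: 174 - 3q_E - (q_M) = 0.
Meridian's first-order condition: 152 - 3q_M - (q_E) = 0.
So q_E = (174 - q_M)/3 and q_M = (152 - q_E)/3.
Substituting one into the other gives q_E = 185/4 and q_M = 141/4.
Total output Q = 185/4 + 141/4 = 163/2.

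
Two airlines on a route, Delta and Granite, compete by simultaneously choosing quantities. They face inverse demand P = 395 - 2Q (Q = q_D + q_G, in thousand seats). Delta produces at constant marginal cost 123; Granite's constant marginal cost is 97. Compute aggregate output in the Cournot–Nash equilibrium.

95

Delta's profit: π_D = (395 - 2Q)q_D - (123q_D). Setting ∂π_D/∂q_D = 0: 272 - 4q_D - 2(q_G) = 0.
Granite's profit: π_G = (395 - 2Q)q_G - (97q_G). Setting ∂π_G/∂q_G = 0: 298 - 4q_G - 2(q_D) = 0.
Rearranging gives the reaction functions q_D = (272 - 2q_G)/4 and q_G = (298 - 2q_D)/4.
Solving the pair: q_D = 41, q_G = 54.
Total output Q = 41 + 54 = 95.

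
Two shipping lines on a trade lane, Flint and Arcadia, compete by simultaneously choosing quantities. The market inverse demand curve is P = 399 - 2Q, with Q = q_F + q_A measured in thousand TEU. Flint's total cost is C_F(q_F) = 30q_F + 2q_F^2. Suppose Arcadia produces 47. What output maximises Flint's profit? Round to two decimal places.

34.38

With the rival's output fixed at 47, Flint's profit is π_F = (399 - 2·47 - 2q_F)q_F - (30q_F + 2q_F²) = (305 - 2q_F)q_F - (30q_F + 2q_F²).
∂π_F/∂q_F = 275 - 8q_F = 0, so q_F = 275/8.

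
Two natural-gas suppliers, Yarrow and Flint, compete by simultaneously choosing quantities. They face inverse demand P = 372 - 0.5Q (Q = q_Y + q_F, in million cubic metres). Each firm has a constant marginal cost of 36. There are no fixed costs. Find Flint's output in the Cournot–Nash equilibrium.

224

A representative firm's profit is π_i = q_i(372 - 0.5Q) - 36q_i.
First-order condition (treating rivals' output as given): 336 - q_i - (1/2)q_j = 0.
By symmetry each firm produces the same amount; substituting q_j = q_i yields q_i = 336/(3/2) = 224.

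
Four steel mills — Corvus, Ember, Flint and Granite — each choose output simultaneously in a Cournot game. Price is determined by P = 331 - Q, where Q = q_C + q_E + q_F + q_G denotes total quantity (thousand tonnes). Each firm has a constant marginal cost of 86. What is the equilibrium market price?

A representative firm's profit is π_i = q_i(331 - Q) - 86q_i.
First-order condition (treating rivals' output as given): 245 - 2q_i - Σ_{j≠i} q_j = 0.
With identical firms every q_j equals q_i, so Σ_{j≠i} q_j = 3q_i and 245 = 5q_i, giving q_i = 49.
Total output Q = 196, so price P = 331 - 196 = 135.

135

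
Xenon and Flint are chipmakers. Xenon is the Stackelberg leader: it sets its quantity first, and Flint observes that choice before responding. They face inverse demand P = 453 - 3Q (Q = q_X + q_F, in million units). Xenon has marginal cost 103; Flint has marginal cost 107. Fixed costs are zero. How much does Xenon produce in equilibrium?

Solve by backward induction. Given q_X, the follower Flint maximises π_F = (453 - 3q_X - 3q_F)q_F - 107q_F.
Setting the follower's marginal profit to zero, 346 - 3q_X - 6q_F = 0, i.e. q_F = (346 - 3q_X)/6.
The leader anticipates this reaction. Substituting into P = 453 - 3Q gives P = 280 - (3/2)q_X, so π_X = (280 - (3/2)q_X)q_X - 103q_X.
Maximising: ∂π_X/∂q_X = 177 - 3q_X = 0, giving q_X = 59.
Then q_F = (346 - 3·59)/6 = 169/6.

59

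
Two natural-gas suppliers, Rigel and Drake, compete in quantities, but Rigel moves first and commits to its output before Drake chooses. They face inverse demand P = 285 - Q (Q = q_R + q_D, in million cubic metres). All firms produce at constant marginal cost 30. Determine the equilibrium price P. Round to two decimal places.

93.75

Solve by backward induction. Given q_R, the follower Drake maximises π_D = (285 - q_R - q_D)q_D - 30q_D.
Setting the follower's marginal profit to zero, 255 - q_R - 2q_D = 0, i.e. q_D = (255 - q_R)/2.
The leader anticipates this reaction. Substituting into P = 285 - Q gives P = 315/2 - (1/2)q_R, so π_R = (315/2 - (1/2)q_R)q_R - 30q_R.
Leader FOC: 255/2 - q_R = 0, so q_R = 255/2.
Then q_D = (255 - 255/2)/2 = 255/4.
Total output Q = 765/4, so price P = 285 - 765/4 = 375/4.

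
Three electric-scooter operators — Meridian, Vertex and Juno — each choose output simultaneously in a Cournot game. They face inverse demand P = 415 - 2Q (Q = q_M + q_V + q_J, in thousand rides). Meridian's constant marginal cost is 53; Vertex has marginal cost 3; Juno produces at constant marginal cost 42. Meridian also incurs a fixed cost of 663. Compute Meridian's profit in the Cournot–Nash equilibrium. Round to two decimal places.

Meridian's profit: π_M = (415 - 2Q)q_M - (53q_M). Setting ∂π_M/∂q_M = 0: 362 - 4q_M - 2(q_V + q_J) = 0.
Vertex's first-order condition: 412 - 4q_V - 2(q_M + q_J) = 0.
Juno's profit: π_J = (415 - 2Q)q_J - (42q_J). Setting ∂π_J/∂q_J = 0: 373 - 4q_J - 2(q_M + q_V) = 0.
Adding the 3 first-order conditions: 1147 − 8Q = 0, so Q = 1147/8.
Back-substituting: q_M = (362 − 1147/4)/2 = 301/8, q_V = (412 − 1147/4)/2 = 501/8, q_J = (373 − 1147/4)/2 = 345/8.
Price P = 415 - 2·(1147/8) = 513/4.
Meridian's profit: (513/4 - 53)·(301/8) - 663 = 2168.2813.

2168.28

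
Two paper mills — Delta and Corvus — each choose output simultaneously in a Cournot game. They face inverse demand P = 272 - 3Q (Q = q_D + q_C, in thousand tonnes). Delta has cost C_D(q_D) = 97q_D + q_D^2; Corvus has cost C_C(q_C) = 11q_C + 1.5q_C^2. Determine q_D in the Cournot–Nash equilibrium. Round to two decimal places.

12.57

Delta's profit: π_D = (272 - 3Q)q_D - (97q_D + q_D²). Setting ∂π_D/∂q_D = 0: 175 - 8q_D - 3(q_C) = 0.
Corvus's first-order condition: 261 - 9q_C - 3(q_D) = 0.
Rearranging gives the reaction functions q_D = (175 - 3q_C)/8 and q_C = (261 - 3q_D)/9.
Substituting one into the other gives q_D = 88/7 and q_C = 521/21.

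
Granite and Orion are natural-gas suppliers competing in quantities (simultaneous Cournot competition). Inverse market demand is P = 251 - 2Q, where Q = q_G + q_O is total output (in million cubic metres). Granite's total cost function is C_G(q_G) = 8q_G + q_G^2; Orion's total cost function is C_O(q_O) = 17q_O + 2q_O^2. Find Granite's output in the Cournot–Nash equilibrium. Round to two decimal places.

33.55

Granite's profit: π_G = (251 - 2Q)q_G - (8q_G + q_G²). Setting ∂π_G/∂q_G = 0: 243 - 6q_G - 2(q_O) = 0.
Orion's profit: π_O = (251 - 2Q)q_O - (17q_O + 2q_O²). Setting ∂π_O/∂q_O = 0: 234 - 8q_O - 2(q_G) = 0.
Rearranging gives the reaction functions q_G = (243 - 2q_O)/6 and q_O = (234 - 2q_G)/8.
Substituting one into the other gives q_G = 369/11 and q_O = 459/22.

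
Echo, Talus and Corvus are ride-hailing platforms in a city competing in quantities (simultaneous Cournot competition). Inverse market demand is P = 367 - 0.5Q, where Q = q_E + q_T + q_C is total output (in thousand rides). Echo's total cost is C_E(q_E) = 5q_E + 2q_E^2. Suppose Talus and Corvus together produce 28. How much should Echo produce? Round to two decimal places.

69.60

With rivals' combined output fixed at 28, Echo's profit is π_E = (367 - (1/2)·28 - (1/2)q_E)q_E - (5q_E + 2q_E²) = (353 - (1/2)q_E)q_E - (5q_E + 2q_E²).
∂π_E/∂q_E = 348 - 5q_E = 0, so q_E = 348/5.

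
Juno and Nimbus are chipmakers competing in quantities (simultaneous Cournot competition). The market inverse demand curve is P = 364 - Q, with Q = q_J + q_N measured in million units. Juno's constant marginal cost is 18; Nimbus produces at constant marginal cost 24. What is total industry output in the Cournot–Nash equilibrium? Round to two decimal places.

228.67

Juno's profit: π_J = (364 - Q)q_J - (18q_J). Setting ∂π_J/∂q_J = 0: 346 - 2q_J - (q_N) = 0.
Nimbus's profit: π_N = (364 - Q)q_N - (24q_N). Setting ∂π_N/∂q_N = 0: 340 - 2q_N - (q_J) = 0.
Best responses: q_J = (346 - q_N)/2, q_N = (340 - q_J)/2.
Solving the pair: q_J = 352/3, q_N = 334/3.
Total output Q = 352/3 + 334/3 = 686/3.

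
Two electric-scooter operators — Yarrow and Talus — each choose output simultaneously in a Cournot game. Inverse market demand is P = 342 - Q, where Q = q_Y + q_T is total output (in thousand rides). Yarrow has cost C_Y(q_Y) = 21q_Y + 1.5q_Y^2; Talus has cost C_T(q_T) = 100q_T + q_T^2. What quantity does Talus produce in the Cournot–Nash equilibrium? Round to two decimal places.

46.79

Yarrow's profit: π_Y = (342 - Q)q_Y - (21q_Y + (3/2)q_Y²). Setting ∂π_Y/∂q_Y = 0: 321 - 5q_Y - (q_T) = 0.
Talus's first-order condition: 242 - 4q_T - (q_Y) = 0.
Best responses: q_Y = (321 - q_T)/5, q_T = (242 - q_Y)/4.
Solving the pair: q_Y = 1042/19, q_T = 889/19.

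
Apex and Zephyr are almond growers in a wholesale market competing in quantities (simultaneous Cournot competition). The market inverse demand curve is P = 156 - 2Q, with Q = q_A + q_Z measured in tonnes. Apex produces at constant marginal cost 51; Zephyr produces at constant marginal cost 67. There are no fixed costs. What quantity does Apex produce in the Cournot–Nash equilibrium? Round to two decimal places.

Apex's profit: π_A = (156 - 2Q)q_A - (51q_A). Setting ∂π_A/∂q_A = 0: 105 - 4q_A - 2(q_Z) = 0.
Zephyr's first-order condition: 89 - 4q_Z - 2(q_A) = 0.
Rearranging gives the reaction functions q_A = (105 - 2q_Z)/4 and q_Z = (89 - 2q_A)/4.
Solving the pair: q_A = 121/6, q_Z = 73/6.

20.17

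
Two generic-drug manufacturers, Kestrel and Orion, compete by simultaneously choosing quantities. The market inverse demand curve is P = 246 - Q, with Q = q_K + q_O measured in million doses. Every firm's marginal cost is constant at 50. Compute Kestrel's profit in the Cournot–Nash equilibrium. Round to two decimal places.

4268.44

Each firm earns π_i = (246 - Q)q_i - 50q_i.
Setting ∂π_i/∂q_i = 0 with rivals' quantities fixed: 196 - 2q_i - q_j = 0.
By symmetry each firm produces the same amount; substituting q_j = q_i yields q_i = 196/3.
Price P = 246 - 392/3 = 346/3.
Kestrel's profit: (346/3 - 50)·(196/3) = 4268.4444.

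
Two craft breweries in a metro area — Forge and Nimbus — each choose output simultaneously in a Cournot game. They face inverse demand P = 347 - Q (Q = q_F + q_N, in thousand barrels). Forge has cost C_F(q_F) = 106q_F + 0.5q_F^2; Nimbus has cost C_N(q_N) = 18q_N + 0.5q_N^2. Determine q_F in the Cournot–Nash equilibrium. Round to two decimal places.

Forge's profit: π_F = (347 - Q)q_F - (106q_F + (1/2)q_F²). Setting ∂π_F/∂q_F = 0: 241 - 3q_F - (q_N) = 0.
Nimbus's first-order condition: 329 - 3q_N - (q_F) = 0.
So q_F = (241 - q_N)/3 and q_N = (329 - q_F)/3.
Substituting one into the other gives q_F = 197/4 and q_N = 373/4.

49.25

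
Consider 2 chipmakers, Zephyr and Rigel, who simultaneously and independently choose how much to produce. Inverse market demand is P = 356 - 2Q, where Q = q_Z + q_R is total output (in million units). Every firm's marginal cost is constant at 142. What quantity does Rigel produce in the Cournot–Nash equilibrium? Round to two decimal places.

35.67

A representative firm's profit is π_i = q_i(356 - 2Q) - 142q_i.
First-order condition (treating rivals' output as given): 214 - 4q_i - 2q_j = 0.
By symmetry each firm produces the same amount; substituting q_j = q_i yields q_i = 214/6 = 107/3.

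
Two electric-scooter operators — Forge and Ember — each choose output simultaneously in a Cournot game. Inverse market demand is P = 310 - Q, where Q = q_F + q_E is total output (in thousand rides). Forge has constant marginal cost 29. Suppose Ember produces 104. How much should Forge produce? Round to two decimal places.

88.50

With the rival's output fixed at 104, Forge's profit is π_F = (310 - 104 - q_F)q_F - (29q_F) = (206 - q_F)q_F - (29q_F).
∂π_F/∂q_F = 177 - 2q_F = 0, so q_F = 177/2.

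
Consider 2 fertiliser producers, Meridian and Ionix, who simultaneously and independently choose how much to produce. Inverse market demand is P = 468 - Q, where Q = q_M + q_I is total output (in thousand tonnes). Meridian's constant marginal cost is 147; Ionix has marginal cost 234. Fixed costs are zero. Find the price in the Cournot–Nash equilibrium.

Meridian's profit: π_M = (468 - Q)q_M - (147q_M). Setting ∂π_M/∂q_M = 0: 321 - 2q_M - (q_I) = 0.
Ionix's profit: π_I = (468 - Q)q_I - (234q_I). Setting ∂π_I/∂q_I = 0: 234 - 2q_I - (q_M) = 0.
Rearranging gives the reaction functions q_M = (321 - q_I)/2 and q_I = (234 - q_M)/2.
Substituting one into the other gives q_M = 136 and q_I = 49.
Total output Q = 185, so price P = 468 - 185 = 283.

283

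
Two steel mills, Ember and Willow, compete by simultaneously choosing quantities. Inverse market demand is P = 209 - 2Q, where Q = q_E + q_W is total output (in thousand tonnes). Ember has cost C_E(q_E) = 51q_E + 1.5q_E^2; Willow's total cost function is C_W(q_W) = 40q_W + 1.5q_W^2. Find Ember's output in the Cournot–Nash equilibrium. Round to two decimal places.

Ember's profit: π_E = (209 - 2Q)q_E - (51q_E + (3/2)q_E²). Setting ∂π_E/∂q_E = 0: 158 - 7q_E - 2(q_W) = 0.
Willow's first-order condition: 169 - 7q_W - 2(q_E) = 0.
So q_E = (158 - 2q_W)/7 and q_W = (169 - 2q_E)/7.
Substituting one into the other gives q_E = 256/15 and q_W = 289/15.

17.07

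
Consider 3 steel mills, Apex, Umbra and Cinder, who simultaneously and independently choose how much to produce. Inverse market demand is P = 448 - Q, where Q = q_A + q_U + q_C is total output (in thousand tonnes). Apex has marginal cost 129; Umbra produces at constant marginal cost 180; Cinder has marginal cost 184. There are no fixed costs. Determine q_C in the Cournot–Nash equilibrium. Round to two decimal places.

Apex's profit: π_A = (448 - Q)q_A - (129q_A). Setting ∂π_A/∂q_A = 0: 319 - 2q_A - (q_U + q_C) = 0.
Umbra's first-order condition: 268 - 2q_U - (q_A + q_C) = 0.
Cinder's profit: π_C = (448 - Q)q_C - (184q_C). Setting ∂π_C/∂q_C = 0: 264 - 2q_C - (q_A + q_U) = 0.
Adding the 3 conditions: 851 − 2Q − 2Q = 0, i.e. Q = 851/4.
Back-substituting: q_A = (319 − 851/4) = 425/4, q_U = (268 − 851/4) = 221/4, q_C = (264 − 851/4) = 205/4.

51.25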